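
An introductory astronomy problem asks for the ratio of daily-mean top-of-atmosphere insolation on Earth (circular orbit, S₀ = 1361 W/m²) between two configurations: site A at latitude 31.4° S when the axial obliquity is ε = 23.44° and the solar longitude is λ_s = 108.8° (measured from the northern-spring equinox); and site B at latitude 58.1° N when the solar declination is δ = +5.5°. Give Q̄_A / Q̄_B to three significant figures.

Q̄_A / Q̄_B ≈ 0.768

— Configuration A (φ=-31.4°):
Solar declination: sin δ = sin ε · sin λ_s = sin 23.44° × sin 108.8° = 0.37657, so δ = +22.121°.
cos H₀ = −tan(-31.4°) tan(+22.121°) = 0.2481, H₀ = 1.3201 rad.
Bracket: H₀ sin φ sin δ + cos φ cos δ sin H₀ = 1.3201×-0.52101×0.37657 + 0.85355×0.92639×0.96873 = -0.258999 + 0.765994 = 0.506995.
Q̄ = (S₀/π) × [bracket] = (1361/π) × 0.506995 = 219.64 W/m².
— Configuration B (φ=+58.1°):
cos H₀ = −tan(+58.1°) tan(+5.500°) = -0.1547, H₀ = 1.7261 rad.
Bracket: H₀ sin φ sin δ + cos φ cos δ sin H₀ = 1.7261×0.84897×0.09585 + 0.52844×0.99540×0.98796 = 0.140459 + 0.519676 = 0.660135.
Q̄ = (S₀/π) × [bracket] = (1361/π) × 0.660135 = 285.98 W/m².
Ratio Q̄_A / Q̄_B = 219.64 / 285.98 = 0.7680.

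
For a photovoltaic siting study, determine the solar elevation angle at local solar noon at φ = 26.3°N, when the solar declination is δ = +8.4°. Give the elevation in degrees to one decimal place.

72.1°

At local noon the hour angle is zero, so the zenith angle equals |φ − δ| = |+26.3° − (+8.400°)| = 17.900°.
Elevation = 90° − 17.900° = 72.1°.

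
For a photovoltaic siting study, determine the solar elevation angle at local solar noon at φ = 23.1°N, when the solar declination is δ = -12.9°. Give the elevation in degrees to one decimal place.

At local noon the hour angle is zero, so the zenith angle equals |φ − δ| = |+23.1° − (-12.900°)| = 36.000°.
Elevation = 90° − 36.000° = 54.0°.

54.0°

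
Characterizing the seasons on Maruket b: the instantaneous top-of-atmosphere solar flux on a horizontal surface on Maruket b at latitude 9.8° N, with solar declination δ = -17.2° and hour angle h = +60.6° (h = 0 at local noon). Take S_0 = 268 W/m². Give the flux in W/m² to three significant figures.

cos θ_z = sin ϕ sin δ + cos ϕ cos δ cos h = -0.050332 + 0.462107 = 0.411775.
Flux = S_0 · cos θ_z = 268 × 0.411775 = 110.4 W/m².

110 W/m²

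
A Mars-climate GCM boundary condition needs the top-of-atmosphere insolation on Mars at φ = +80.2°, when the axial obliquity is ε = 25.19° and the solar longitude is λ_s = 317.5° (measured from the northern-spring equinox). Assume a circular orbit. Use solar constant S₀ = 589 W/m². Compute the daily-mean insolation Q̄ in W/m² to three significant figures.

Solar declination: sin δ = sin ε · sin λ_s = sin 25.19° × sin 317.5° = -0.28755, so δ = -16.711°.
cos H₀ = −tan(+80.2°) tan(-16.711°) = 1.7381 ≥ 1 ⇒ polar night, H₀ = 0 and Q̄ = 0.

Q̄ ≈ 0.00 W/m²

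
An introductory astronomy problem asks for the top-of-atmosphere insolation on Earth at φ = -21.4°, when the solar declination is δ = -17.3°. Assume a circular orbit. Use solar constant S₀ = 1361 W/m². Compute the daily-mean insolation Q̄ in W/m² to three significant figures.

cos H₀ = −tan(-21.4°) tan(-17.300°) = -0.1221, H₀ = 1.6932 rad.
Bracket: H₀ sin φ sin δ + cos φ cos δ sin H₀ = 1.6932×-0.36488×-0.29737 + 0.93106×0.95476×0.99252 = 0.183720 + 0.882290 = 1.066010.
Q̄ = (S₀/π) × [bracket] = (1361/π) × 1.066010 = 461.8 W/m².

Q̄ ≈ 462 W/m²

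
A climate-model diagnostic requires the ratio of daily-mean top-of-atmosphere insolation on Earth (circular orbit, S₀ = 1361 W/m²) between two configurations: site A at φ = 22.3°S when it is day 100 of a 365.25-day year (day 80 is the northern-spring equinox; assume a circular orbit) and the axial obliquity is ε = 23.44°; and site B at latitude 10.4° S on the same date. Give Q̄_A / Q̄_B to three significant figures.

Q̄_A / Q̄_B ≈ 0.895

— Configuration A (φ=-22.3°):
Solar longitude: λ_s = 360° × (100 − 80)/365.25 = 19.713°.
sin δ = sin 23.44° × sin 19.713° = 0.13417, so δ = +7.711°.
cos H₀ = −tan(-22.3°) tan(+7.711°) = 0.0555, H₀ = 1.5152 rad.
Bracket: H₀ sin φ sin δ + cos φ cos δ sin H₀ = 1.5152×-0.37946×0.13417 + 0.92521×0.99096×0.99846 = -0.077142 + 0.915434 = 0.838292.
Q̄ = (S₀/π) × [bracket] = (1361/π) × 0.838292 = 363.16 W/m².
— Configuration B (φ=-10.4°):
cos H₀ = −tan(-10.4°) tan(+7.711°) = 0.0249, H₀ = 1.5459 rad.
Bracket: H₀ sin φ sin δ + cos φ cos δ sin H₀ = 1.5459×-0.18052×0.13417 + 0.98357×0.99096×0.99969 = -0.037442 + 0.974376 = 0.936934.
Q̄ = (S₀/π) × [bracket] = (1361/π) × 0.936934 = 405.90 W/m².
Ratio Q̄_A / Q̄_B = 363.16 / 405.90 = 0.8947.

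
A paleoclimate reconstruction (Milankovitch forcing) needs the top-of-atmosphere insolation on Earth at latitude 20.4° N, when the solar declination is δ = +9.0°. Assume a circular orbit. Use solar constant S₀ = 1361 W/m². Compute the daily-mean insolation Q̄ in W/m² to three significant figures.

Q̄ ≈ 439 W/m²

cos H₀ = −tan(+20.4°) tan(+9.000°) = -0.0589, H₀ = 1.6297 rad.
Bracket: H₀ sin φ sin δ + cos φ cos δ sin H₀ = 1.6297×0.34857×0.15643 + 0.93728×0.98769×0.99826 = 0.088862 + 0.924131 = 1.012993.
Q̄ = (S₀/π) × [bracket] = (1361/π) × 1.012993 = 438.8 W/m².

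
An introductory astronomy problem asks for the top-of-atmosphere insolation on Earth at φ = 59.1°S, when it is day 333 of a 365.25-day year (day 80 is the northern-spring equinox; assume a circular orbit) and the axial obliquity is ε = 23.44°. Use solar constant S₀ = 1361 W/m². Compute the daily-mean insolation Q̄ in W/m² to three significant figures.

Q̄ ≈ 472 W/m²

Solar longitude: λ_s = 360° × (333 − 80)/365.25 = 249.363°.
sin δ = sin 23.44° × sin 249.363° = -0.37226, so δ = -21.855°.
cos H₀ = −tan(-59.1°) tan(-21.855°) = -0.6702, H₀ = 2.3052 rad.
Bracket: H₀ sin φ sin δ + cos φ cos δ sin H₀ = 2.3052×-0.85806×-0.37226 + 0.51354×0.92813×0.74220 = 0.736330 + 0.353756 = 1.090086.
Q̄ = (S₀/π) × [bracket] = (1361/π) × 1.090086 = 472.2 W/m².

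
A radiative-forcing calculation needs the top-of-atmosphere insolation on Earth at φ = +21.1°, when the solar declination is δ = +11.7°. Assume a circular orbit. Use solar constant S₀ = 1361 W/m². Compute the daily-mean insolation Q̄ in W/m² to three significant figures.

cos H₀ = −tan(+21.1°) tan(+11.700°) = -0.0799, H₀ = 1.6508 rad.
Bracket: H₀ sin φ sin δ + cos φ cos δ sin H₀ = 1.6508×0.36000×0.20279 + 0.93295×0.97922×0.99680 = 0.120516 + 0.910640 = 1.031156.
Q̄ = (S₀/π) × [bracket] = (1361/π) × 1.031156 = 446.7 W/m².

Q̄ ≈ 447 W/m²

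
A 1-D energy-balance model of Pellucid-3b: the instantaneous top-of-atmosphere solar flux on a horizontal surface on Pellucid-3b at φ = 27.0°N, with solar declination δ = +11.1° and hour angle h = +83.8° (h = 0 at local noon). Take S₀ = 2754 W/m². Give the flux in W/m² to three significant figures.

501 W/m²

cos θ_z = sin φ sin δ + cos φ cos δ cos h = 0.087403 + 0.094428 = 0.181831.
Flux = S₀ · cos θ_z = 2754 × 0.181831 = 500.8 W/m².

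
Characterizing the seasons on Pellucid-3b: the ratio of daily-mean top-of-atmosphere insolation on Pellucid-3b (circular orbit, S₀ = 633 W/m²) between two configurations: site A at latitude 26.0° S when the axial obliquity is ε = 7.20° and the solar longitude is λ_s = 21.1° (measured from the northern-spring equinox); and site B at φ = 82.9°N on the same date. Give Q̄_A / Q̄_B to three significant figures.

Q̄_A / Q̄_B ≈ 4.29

— Configuration A (φ=-26.0°):
Solar declination: sin δ = sin ε · sin λ_s = sin 7.20° × sin 21.1° = 0.04512, so δ = +2.586°.
cos H₀ = −tan(-26.0°) tan(+2.586°) = 0.0220, H₀ = 1.5488 rad.
Bracket: H₀ sin φ sin δ + cos φ cos δ sin H₀ = 1.5488×-0.43837×0.04512 + 0.89879×0.99898×0.99976 = -0.030634 + 0.897658 = 0.867024.
Q̄ = (S₀/π) × [bracket] = (633/π) × 0.867024 = 174.70 W/m².
— Configuration B (φ=+82.9°):
cos H₀ = −tan(+82.9°) tan(+2.586°) = -0.3626, H₀ = 1.9419 rad.
Bracket: H₀ sin φ sin δ + cos φ cos δ sin H₀ = 1.9419×0.99233×0.04512 + 0.12360×0.99898×0.93194 = 0.086946 + 0.115070 = 0.202016.
Q̄ = (S₀/π) × [bracket] = (633/π) × 0.202016 = 40.704 W/m².
Ratio Q̄_A / Q̄_B = 174.70 / 40.704 = 4.292.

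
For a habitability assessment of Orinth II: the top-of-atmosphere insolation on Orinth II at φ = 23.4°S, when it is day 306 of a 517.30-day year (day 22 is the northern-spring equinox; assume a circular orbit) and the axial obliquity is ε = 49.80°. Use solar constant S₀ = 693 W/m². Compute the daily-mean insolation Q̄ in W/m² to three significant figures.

Solar longitude: λ_s = 360° × (306 − 22)/517.30 = 197.642°.
sin δ = sin 49.80° × sin 197.642° = -0.23148, so δ = -13.384°.
cos H₀ = −tan(-23.4°) tan(-13.384°) = -0.1030, H₀ = 1.6739 rad.
Bracket: H₀ sin φ sin δ + cos φ cos δ sin H₀ = 1.6739×-0.39715×-0.23148 + 0.91775×0.97284×0.99468 = 0.153885 + 0.888074 = 1.041959.
Q̄ = (S₀/π) × [bracket] = (693/π) × 1.041959 = 229.8 W/m².

Q̄ ≈ 230 W/m²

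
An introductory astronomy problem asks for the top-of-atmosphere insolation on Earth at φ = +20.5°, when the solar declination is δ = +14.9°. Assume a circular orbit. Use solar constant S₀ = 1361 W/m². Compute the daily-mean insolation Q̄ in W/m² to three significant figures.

cos H₀ = −tan(+20.5°) tan(+14.900°) = -0.0995, H₀ = 1.6704 rad.
Bracket: H₀ sin φ sin δ + cos φ cos δ sin H₀ = 1.6704×0.35021×0.25713 + 0.93667×0.96638×0.99504 = 0.150419 + 0.900689 = 1.051108.
Q̄ = (S₀/π) × [bracket] = (1361/π) × 1.051108 = 455.4 W/m².

Q̄ ≈ 455 W/m²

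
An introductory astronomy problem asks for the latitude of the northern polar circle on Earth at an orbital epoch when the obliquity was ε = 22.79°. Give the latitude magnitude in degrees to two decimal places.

67.21°

The polar circle is the lowest latitude that experiences at least one full rotation of continuous daylight at the northern-summer solstice; it lies at |φ| = 90° − ε = 90° − 22.79° = 67.21°.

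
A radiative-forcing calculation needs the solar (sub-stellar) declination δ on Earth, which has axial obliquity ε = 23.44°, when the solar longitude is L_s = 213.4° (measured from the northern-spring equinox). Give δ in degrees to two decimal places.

δ = -12.65°

sin δ = sin ε · sin L_s = sin 23.44° × sin 213.4° = -0.218975.
δ = arcsin(-0.218975) = -12.65°.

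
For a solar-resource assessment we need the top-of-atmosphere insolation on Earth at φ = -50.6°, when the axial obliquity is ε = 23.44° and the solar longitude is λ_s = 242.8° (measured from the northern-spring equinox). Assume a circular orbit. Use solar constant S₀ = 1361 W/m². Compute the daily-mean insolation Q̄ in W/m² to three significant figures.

Q̄ ≈ 471 W/m²

Solar declination: sin δ = sin ε · sin λ_s = sin 23.44° × sin 242.8° = -0.35380, so δ = -20.720°.
cos H₀ = −tan(-50.6°) tan(-20.720°) = -0.4605, H₀ = 2.0494 rad.
Bracket: H₀ sin φ sin δ + cos φ cos δ sin H₀ = 2.0494×-0.77273×-0.35380 + 0.63473×0.93532×0.88766 = 0.560289 + 0.526982 = 1.087271.
Q̄ = (S₀/π) × [bracket] = (1361/π) × 1.087271 = 471.0 W/m².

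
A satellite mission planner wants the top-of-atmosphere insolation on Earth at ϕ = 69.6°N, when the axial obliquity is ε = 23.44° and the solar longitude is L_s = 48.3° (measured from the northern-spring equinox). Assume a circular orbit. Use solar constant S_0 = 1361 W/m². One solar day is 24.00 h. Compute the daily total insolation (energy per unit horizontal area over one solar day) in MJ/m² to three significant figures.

Solar declination: sin δ = sin ε · sin L_s = sin 23.44° × sin 48.3° = 0.29700, so δ = +17.278°.
cos h₀ = −tan(+69.6°) tan(+17.278°) = -0.8364, h₀ = 2.5614 rad.
Bracket: h₀ sin ϕ sin δ + cos ϕ cos δ sin h₀ = 2.5614×0.93728×0.29700 + 0.34857×0.95488×0.54818 = 0.713022 + 0.182458 = 0.895480.
Q̄ = (S_0/π) × [bracket] = (1361/π) × 0.895480 = 387.94 W/m².
Daily total = Q̄ × 24.00 h × 3600 s/h = 387.94 × 24.00 × 3600 / 10⁶ = 33.52 MJ/m².

33.5 MJ/m²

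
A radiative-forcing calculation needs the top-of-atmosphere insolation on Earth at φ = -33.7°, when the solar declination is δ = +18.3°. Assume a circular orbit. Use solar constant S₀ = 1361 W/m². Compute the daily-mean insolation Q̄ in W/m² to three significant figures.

Q̄ ≈ 232 W/m²

cos H₀ = −tan(-33.7°) tan(+18.300°) = 0.2206, H₀ = 1.3484 rad.
Bracket: H₀ sin φ sin δ + cos φ cos δ sin H₀ = 1.3484×-0.55484×0.31399 + 0.83195×0.94943×0.97537 = -0.234910 + 0.770424 = 0.535514.
Q̄ = (S₀/π) × [bracket] = (1361/π) × 0.535514 = 232.0 W/m².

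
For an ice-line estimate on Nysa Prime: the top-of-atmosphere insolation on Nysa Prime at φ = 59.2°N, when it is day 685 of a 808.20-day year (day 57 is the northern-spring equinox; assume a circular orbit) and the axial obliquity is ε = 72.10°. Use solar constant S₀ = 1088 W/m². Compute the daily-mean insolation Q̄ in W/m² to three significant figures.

Q̄ ≈ 0.00 W/m²

Solar longitude: λ_s = 360° × (685 − 57)/808.20 = 279.733°.
sin δ = sin 72.10° × sin 279.733° = -0.93790, so δ = -69.702°.
cos H₀ = −tan(+59.2°) tan(-69.702°) = 4.5353 ≥ 1 ⇒ polar night, H₀ = 0 and Q̄ = 0.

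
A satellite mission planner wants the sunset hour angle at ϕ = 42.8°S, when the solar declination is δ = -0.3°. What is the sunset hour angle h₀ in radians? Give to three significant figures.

cos h₀ = −tan ϕ · tan δ = −tan(-42.8°) × tan(-0.300°) = -0.0048, so h₀ = 1.5756 rad = 90.28°.

h₀ = 1.58 rad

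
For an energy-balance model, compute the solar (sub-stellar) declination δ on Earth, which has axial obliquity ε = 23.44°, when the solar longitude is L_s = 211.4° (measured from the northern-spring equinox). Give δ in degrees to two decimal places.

δ = -11.96°

sin δ = sin ε · sin L_s = sin 23.44° × sin 211.4° = -0.207252.
δ = arcsin(-0.207252) = -11.96°.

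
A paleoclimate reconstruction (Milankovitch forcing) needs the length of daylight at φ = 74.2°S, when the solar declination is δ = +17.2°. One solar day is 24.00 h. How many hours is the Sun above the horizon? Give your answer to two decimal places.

cos H₀ = −tan φ · tan δ = 1.0939 ≥ 1, so the Sun never rises (polar night) and H₀ = 0.
Daylight = 2H₀/(2π) × 24.00 h = (0.0000/π) × 24.00 = 0.00 h.

0.00 h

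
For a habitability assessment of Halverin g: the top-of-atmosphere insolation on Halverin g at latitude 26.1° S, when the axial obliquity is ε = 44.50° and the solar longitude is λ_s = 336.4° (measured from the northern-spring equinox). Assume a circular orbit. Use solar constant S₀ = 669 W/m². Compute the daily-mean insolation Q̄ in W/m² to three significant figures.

Q̄ ≈ 227 W/m²

Solar declination: sin δ = sin ε · sin λ_s = sin 44.50° × sin 336.4° = -0.28061, so δ = -16.297°.
cos H₀ = −tan(-26.1°) tan(-16.297°) = -0.1432, H₀ = 1.7145 rad.
Bracket: H₀ sin φ sin δ + cos φ cos δ sin H₀ = 1.7145×-0.43994×-0.28061 + 0.89803×0.95982×0.98969 = 0.211658 + 0.853060 = 1.064718.
Q̄ = (S₀/π) × [bracket] = (669/π) × 1.064718 = 226.7 W/m².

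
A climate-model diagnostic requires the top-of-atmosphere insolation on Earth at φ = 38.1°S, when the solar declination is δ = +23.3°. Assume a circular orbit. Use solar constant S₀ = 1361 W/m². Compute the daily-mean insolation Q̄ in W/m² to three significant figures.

cos H₀ = −tan(-38.1°) tan(+23.300°) = 0.3377, H₀ = 1.2263 rad.
Bracket: H₀ sin φ sin δ + cos φ cos δ sin H₀ = 1.2263×-0.61704×0.39555 + 0.78694×0.91845×0.94126 = -0.299303 + 0.680310 = 0.381007.
Q̄ = (S₀/π) × [bracket] = (1361/π) × 0.381007 = 165.1 W/m².

Q̄ ≈ 165 W/m²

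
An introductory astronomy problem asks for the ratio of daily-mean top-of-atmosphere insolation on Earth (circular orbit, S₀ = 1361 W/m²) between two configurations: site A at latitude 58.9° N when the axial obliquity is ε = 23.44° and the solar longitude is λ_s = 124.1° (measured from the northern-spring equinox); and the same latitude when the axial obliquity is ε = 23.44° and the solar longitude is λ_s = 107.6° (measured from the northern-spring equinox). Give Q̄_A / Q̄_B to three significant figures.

Q̄_A / Q̄_B ≈ 0.920

— Configuration A (φ=+58.9°):
Solar declination: sin δ = sin ε · sin λ_s = sin 23.44° × sin 124.1° = 0.32939, so δ = +19.232°.
cos H₀ = −tan(+58.9°) tan(+19.232°) = -0.5783, H₀ = 2.1875 rad.
Bracket: H₀ sin φ sin δ + cos φ cos δ sin H₀ = 2.1875×0.85627×0.32939 + 0.51653×0.94419×0.81581 = 0.616977 + 0.397873 = 1.014850.
Q̄ = (S₀/π) × [bracket] = (1361/π) × 1.014850 = 439.65 W/m².
— Configuration B (φ=+58.9°):
Solar declination: sin δ = sin ε · sin λ_s = sin 23.44° × sin 107.6° = 0.37917, so δ = +22.282°.
cos H₀ = −tan(+58.9°) tan(+22.282°) = -0.6793, H₀ = 2.3176 rad.
Bracket: H₀ sin φ sin δ + cos φ cos δ sin H₀ = 2.3176×0.85627×0.37917 + 0.51653×0.92533×0.73388 = 0.752460 + 0.350766 = 1.103226.
Q̄ = (S₀/π) × [bracket] = (1361/π) × 1.103226 = 477.94 W/m².
Ratio Q̄_A / Q̄_B = 439.65 / 477.94 = 0.9199.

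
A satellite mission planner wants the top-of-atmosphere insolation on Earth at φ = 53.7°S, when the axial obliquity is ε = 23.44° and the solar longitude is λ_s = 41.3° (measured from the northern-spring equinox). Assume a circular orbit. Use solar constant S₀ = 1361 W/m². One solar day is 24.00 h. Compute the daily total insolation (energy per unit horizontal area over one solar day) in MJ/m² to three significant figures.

10.4 MJ/m²

Solar declination: sin δ = sin ε · sin λ_s = sin 23.44° × sin 41.3° = 0.26254, so δ = +15.221°.
cos H₀ = −tan(-53.7°) tan(+15.221°) = 0.3704, H₀ = 1.1914 rad.
Bracket: H₀ sin φ sin δ + cos φ cos δ sin H₀ = 1.1914×-0.80593×0.26254 + 0.59201×0.96492×0.92887 = -0.252087 + 0.530610 = 0.278523.
Q̄ = (S₀/π) × [bracket] = (1361/π) × 0.278523 = 120.66 W/m².
Daily total = Q̄ × 24.00 h × 3600 s/h = 120.66 × 24.00 × 3600 / 10⁶ = 10.43 MJ/m².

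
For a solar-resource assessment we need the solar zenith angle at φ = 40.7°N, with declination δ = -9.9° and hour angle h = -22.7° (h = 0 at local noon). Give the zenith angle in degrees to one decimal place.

cos θ_z = sin φ sin δ + cos φ cos δ cos h = -0.112115 + 0.688993 = 0.576878.
θ_z = arccos(0.576878) = 54.8°.

θ_z = 54.8°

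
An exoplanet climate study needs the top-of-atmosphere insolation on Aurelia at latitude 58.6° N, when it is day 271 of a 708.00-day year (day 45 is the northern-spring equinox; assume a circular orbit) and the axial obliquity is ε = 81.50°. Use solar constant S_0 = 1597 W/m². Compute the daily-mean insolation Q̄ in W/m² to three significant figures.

Solar longitude: L_s = 360° × (271 − 45)/708.00 = 114.915°.
sin δ = sin 81.50° × sin 114.915° = 0.89697, so δ = +63.763°.
cos h₀ = −tan(+58.6°) tan(+63.763°) = -3.3239 ≤ −1 ⇒ polar day, h₀ = π.
Bracket: h₀ sin ϕ sin δ + cos ϕ cos δ sin h₀ = 3.1416×0.85355×0.89697 + 0.52101×0.44209×0.00000 = 2.405236 + 0.000000 = 2.405236.
Q̄ = (S_0/π) × [bracket] = (1597/π) × 2.405236 = 1223 W/m².

Q̄ ≈ 1.22e+03 W/m²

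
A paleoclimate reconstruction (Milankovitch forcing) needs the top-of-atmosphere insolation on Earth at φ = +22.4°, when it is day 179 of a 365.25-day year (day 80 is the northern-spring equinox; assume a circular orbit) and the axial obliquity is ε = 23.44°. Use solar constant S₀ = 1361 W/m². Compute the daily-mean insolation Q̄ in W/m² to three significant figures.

Q̄ ≈ 476 W/m²

Solar longitude: λ_s = 360° × (179 − 80)/365.25 = 97.577°.
sin δ = sin 23.44° × sin 97.577° = 0.39432, so δ = +23.223°.
cos H₀ = −tan(+22.4°) tan(+23.223°) = -0.1769, H₀ = 1.7486 rad.
Bracket: H₀ sin φ sin δ + cos φ cos δ sin H₀ = 1.7486×0.38107×0.39432 + 0.92455×0.91898×0.98424 = 0.262751 + 0.836253 = 1.099004.
Q̄ = (S₀/π) × [bracket] = (1361/π) × 1.099004 = 476.1 W/m².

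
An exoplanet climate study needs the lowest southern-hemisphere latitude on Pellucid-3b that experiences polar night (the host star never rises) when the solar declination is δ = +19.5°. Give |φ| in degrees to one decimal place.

|φ| = 70.5°

Polar night requires cos H₀ = −tan φ tan δ ≥ 1, i.e. tan φ tan δ ≤ −1.
The boundary is |tan φ| · |tan δ| = 1, so |φ| = 90° − |δ| = 90° − 19.5° = 70.5° in the southern hemisphere.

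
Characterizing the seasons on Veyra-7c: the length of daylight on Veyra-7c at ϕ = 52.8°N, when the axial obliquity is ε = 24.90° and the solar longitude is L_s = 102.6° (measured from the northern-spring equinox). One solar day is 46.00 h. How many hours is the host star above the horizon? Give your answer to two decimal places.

32.31 h

Solar declination: sin δ = sin ε · sin L_s = sin 24.90° × sin 102.6° = 0.41090, so δ = +24.261°.
cos h₀ = −tan ϕ · tan δ = −tan(+52.8°) × tan(+24.261°) = -0.5938, so h₀ = 2.2065 rad = 126.43°.
Daylight = 2h₀/(2π) × 46.00 h = (2.2065/π) × 46.00 = 32.31 h.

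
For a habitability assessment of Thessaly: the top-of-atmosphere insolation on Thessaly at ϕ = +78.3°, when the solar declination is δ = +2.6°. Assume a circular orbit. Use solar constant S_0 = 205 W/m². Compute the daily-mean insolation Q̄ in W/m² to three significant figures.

cos h₀ = −tan(+78.3°) tan(+2.600°) = -0.2193, h₀ = 1.7919 rad.
Bracket: h₀ sin ϕ sin δ + cos ϕ cos δ sin h₀ = 1.7919×0.97922×0.04536 + 0.20279×0.99897×0.97566 = 0.079592 + 0.197650 = 0.277242.
Q̄ = (S_0/π) × [bracket] = (205/π) × 0.277242 = 18.09 W/m².

Q̄ ≈ 18.1 W/m²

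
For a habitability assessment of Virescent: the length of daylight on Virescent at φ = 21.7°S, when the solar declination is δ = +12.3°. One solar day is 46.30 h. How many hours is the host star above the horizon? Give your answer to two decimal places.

21.87 h

cos H₀ = −tan φ · tan δ = −tan(-21.7°) × tan(+12.300°) = 0.0868, so H₀ = 1.4839 rad = 85.02°.
Daylight = 2H₀/(2π) × 46.30 h = (1.4839/π) × 46.30 = 21.87 h.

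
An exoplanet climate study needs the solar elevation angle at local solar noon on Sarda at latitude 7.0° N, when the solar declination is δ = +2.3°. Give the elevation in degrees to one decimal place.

At local noon the hour angle is zero, so the zenith angle equals |φ − δ| = |+7.0° − (+2.300°)| = 4.700°.
Elevation = 90° − 4.700° = 85.3°.

85.3°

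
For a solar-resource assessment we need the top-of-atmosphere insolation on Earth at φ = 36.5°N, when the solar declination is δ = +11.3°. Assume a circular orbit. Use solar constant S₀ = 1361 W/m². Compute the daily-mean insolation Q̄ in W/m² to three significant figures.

Q̄ ≈ 425 W/m²

cos H₀ = −tan(+36.5°) tan(+11.300°) = -0.1479, H₀ = 1.7192 rad.
Bracket: H₀ sin φ sin δ + cos φ cos δ sin H₀ = 1.7192×0.59482×0.19595 + 0.80386×0.98061×0.98901 = 0.200381 + 0.779610 = 0.979991.
Q̄ = (S₀/π) × [bracket] = (1361/π) × 0.979991 = 424.6 W/m².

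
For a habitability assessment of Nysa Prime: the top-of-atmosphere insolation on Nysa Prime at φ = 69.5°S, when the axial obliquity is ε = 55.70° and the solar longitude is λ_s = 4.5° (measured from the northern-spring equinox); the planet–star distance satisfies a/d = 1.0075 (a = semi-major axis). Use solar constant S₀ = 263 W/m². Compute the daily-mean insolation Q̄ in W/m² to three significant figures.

Q̄ ≈ 22.0 W/m²

Solar declination: sin δ = sin ε · sin λ_s = sin 55.70° × sin 4.5° = 0.06481, so δ = +3.716°.
cos H₀ = −tan(-69.5°) tan(+3.716°) = 0.1737, H₀ = 1.3962 rad.
Bracket: H₀ sin φ sin δ + cos φ cos δ sin H₀ = 1.3962×-0.93667×0.06481 + 0.35021×0.99790×0.98479 = -0.084757 + 0.344159 = 0.259402.
Inverse-square distance factor (a/d)² = 1.0075² = 1.015056.
Q̄ = (S₀/π) × 1.015056 × [bracket] = (263/π) × 1.015056 × 0.259402 = 22.04 W/m².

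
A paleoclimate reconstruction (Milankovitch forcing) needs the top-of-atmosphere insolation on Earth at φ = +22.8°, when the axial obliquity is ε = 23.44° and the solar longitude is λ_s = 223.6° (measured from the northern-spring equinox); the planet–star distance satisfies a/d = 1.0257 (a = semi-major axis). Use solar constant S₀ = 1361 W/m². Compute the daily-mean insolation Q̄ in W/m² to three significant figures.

Q̄ ≈ 331 W/m²

Solar declination: sin δ = sin ε · sin λ_s = sin 23.44° × sin 223.6° = -0.27432, so δ = -15.922°.
cos H₀ = −tan(+22.8°) tan(-15.922°) = 0.1199, H₀ = 1.4506 rad.
Bracket: H₀ sin φ sin δ + cos φ cos δ sin H₀ = 1.4506×0.38752×-0.27432 + 0.92186×0.96164×0.99278 = -0.154205 + 0.880097 = 0.725892.
Inverse-square distance factor (a/d)² = 1.0257² = 1.052060.
Q̄ = (S₀/π) × 1.052060 × [bracket] = (1361/π) × 1.052060 × 0.725892 = 330.8 W/m².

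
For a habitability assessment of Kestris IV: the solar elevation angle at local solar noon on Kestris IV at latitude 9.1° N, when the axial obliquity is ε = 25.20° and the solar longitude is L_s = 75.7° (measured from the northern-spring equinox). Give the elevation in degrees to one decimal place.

74.7°

Solar declination: sin δ = sin ε · sin L_s = sin 25.20° × sin 75.7° = 0.41259, so δ = +24.367°.
At local noon the hour angle is zero, so the zenith angle equals |ϕ − δ| = |+9.1° − (+24.367°)| = 15.267°.
Elevation = 90° − 15.267° = 74.7°.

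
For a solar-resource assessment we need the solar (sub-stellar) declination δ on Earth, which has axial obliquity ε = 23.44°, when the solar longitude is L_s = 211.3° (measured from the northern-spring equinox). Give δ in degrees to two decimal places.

sin δ = sin ε · sin L_s = sin 23.44° × sin 211.3° = -0.206659.
δ = arcsin(-0.206659) = -11.93°.

δ = -11.93°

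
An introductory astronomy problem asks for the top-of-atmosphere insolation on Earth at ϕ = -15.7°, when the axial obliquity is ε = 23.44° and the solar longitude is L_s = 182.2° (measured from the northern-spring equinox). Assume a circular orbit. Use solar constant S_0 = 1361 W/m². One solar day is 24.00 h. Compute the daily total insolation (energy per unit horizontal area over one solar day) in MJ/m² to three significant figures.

36.3 MJ/m²

Solar declination: sin δ = sin ε · sin L_s = sin 23.44° × sin 182.2° = -0.01527, so δ = -0.875°.
cos h₀ = −tan(-15.7°) tan(-0.875°) = -0.0043, h₀ = 1.5751 rad.
Bracket: h₀ sin ϕ sin δ + cos ϕ cos δ sin h₀ = 1.5751×-0.27060×-0.01527 + 0.96269×0.99988×0.99999 = 0.006508 + 0.962565 = 0.969073.
Q̄ = (S_0/π) × [bracket] = (1361/π) × 0.969073 = 419.82 W/m².
Daily total = Q̄ × 24.00 h × 3600 s/h = 419.82 × 24.00 × 3600 / 10⁶ = 36.27 MJ/m².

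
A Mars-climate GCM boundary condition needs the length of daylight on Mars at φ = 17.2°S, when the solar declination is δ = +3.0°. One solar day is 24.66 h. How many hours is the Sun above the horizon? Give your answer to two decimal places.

cos H₀ = −tan φ · tan δ = −tan(-17.2°) × tan(+3.000°) = 0.0162, so H₀ = 1.5546 rad = 89.07°.
Daylight = 2H₀/(2π) × 24.66 h = (1.5546/π) × 24.66 = 12.20 h.

12.20 h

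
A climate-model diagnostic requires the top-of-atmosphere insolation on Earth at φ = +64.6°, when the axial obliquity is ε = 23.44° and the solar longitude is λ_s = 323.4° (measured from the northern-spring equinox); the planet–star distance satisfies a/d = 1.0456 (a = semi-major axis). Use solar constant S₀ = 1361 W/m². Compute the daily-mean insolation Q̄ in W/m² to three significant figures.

Solar declination: sin δ = sin ε · sin λ_s = sin 23.44° × sin 323.4° = -0.23717, so δ = -13.720°.
cos H₀ = −tan(+64.6°) tan(-13.720°) = 0.5142, H₀ = 1.0308 rad.
Bracket: H₀ sin φ sin δ + cos φ cos δ sin H₀ = 1.0308×0.90334×-0.23717 + 0.42894×0.97147×0.85770 = -0.220844 + 0.357406 = 0.136562.
Inverse-square distance factor (a/d)² = 1.0456² = 1.093279.
Q̄ = (S₀/π) × 1.093279 × [bracket] = (1361/π) × 1.093279 × 0.136562 = 64.68 W/m².

Q̄ ≈ 64.7 W/m²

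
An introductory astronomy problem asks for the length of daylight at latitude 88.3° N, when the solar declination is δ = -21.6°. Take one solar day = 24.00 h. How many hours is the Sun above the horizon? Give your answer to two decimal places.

cos H₀ = −tan φ · tan δ = 13.3402 ≥ 1, so the Sun never rises (polar night) and H₀ = 0.
Daylight = 2H₀/(2π) × 24.00 h = (0.0000/π) × 24.00 = 0.00 h.

0.00 h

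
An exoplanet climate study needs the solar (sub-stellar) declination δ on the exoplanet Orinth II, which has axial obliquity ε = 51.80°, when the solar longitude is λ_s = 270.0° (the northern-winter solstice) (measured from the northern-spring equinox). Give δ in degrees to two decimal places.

δ = -51.80°

sin δ = sin ε · sin λ_s = sin 51.80° × sin 270.0° = -0.785857.
δ = arcsin(-0.785857) = -51.80°.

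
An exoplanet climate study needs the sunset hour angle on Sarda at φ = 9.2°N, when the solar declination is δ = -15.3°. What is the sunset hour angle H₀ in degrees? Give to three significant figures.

H₀ = 87.5°

cos H₀ = −tan φ · tan δ = −tan(+9.2°) × tan(-15.300°) = 0.0443, so H₀ = 1.5265 rad = 87.46°.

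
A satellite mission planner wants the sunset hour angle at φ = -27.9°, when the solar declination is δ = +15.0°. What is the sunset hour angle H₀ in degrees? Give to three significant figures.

H₀ = 81.8°

cos H₀ = −tan φ · tan δ = −tan(-27.9°) × tan(+15.000°) = 0.1419, so H₀ = 1.4284 rad = 81.84°.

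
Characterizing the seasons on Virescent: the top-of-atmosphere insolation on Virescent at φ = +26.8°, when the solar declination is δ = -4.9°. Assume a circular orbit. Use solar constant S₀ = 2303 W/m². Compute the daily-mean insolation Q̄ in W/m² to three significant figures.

Q̄ ≈ 608 W/m²

cos H₀ = −tan(+26.8°) tan(-4.900°) = 0.0433, H₀ = 1.5275 rad.
Bracket: H₀ sin φ sin δ + cos φ cos δ sin H₀ = 1.5275×0.45088×-0.08542 + 0.89259×0.99635×0.99906 = -0.058830 + 0.888496 = 0.829666.
Q̄ = (S₀/π) × [bracket] = (2303/π) × 0.829666 = 608.2 W/m².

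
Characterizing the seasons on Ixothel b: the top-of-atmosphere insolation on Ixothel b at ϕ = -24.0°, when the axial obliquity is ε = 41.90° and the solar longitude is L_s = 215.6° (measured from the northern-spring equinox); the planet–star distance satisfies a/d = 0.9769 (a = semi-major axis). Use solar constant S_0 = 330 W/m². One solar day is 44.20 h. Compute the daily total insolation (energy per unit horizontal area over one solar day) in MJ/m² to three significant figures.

Solar declination: sin δ = sin ε · sin L_s = sin 41.90° × sin 215.6° = -0.38876, so δ = -22.877°.
cos h₀ = −tan(-24.0°) tan(-22.877°) = -0.1879, h₀ = 1.7598 rad.
Bracket: h₀ sin ϕ sin δ + cos ϕ cos δ sin h₀ = 1.7598×-0.40674×-0.38876 + 0.91355×0.92134×0.98219 = 0.278267 + 0.826700 = 1.104967.
Inverse-square distance factor (a/d)² = 0.9769² = 0.954334.
Q̄ = (S_0/π) × 0.954334 × [bracket] = (330/π) × 0.954334 × 1.104967 = 110.77 W/m².
Daily total = Q̄ × 44.20 h × 3600 s/h = 110.77 × 44.20 × 3600 / 10⁶ = 17.63 MJ/m².

17.6 MJ/m²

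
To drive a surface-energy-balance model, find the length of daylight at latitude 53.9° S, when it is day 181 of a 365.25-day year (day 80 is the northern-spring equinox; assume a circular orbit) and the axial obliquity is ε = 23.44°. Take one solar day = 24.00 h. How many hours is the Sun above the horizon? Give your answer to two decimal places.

Solar longitude: λ_s = 360° × (181 − 80)/365.25 = 99.548°.
sin δ = sin 23.44° × sin 99.548° = 0.39228, so δ = +23.096°.
cos H₀ = −tan φ · tan δ = −tan(-53.9°) × tan(+23.096°) = 0.5848, so H₀ = 0.9461 rad = 54.21°.
Daylight = 2H₀/(2π) × 24.00 h = (0.9461/π) × 24.00 = 7.23 h.

7.23 h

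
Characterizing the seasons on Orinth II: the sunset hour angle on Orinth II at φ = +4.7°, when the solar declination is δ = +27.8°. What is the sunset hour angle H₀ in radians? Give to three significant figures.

cos H₀ = −tan φ · tan δ = −tan(+4.7°) × tan(+27.800°) = -0.0433, so H₀ = 1.6142 rad = 92.48°.

H₀ = 1.61 rad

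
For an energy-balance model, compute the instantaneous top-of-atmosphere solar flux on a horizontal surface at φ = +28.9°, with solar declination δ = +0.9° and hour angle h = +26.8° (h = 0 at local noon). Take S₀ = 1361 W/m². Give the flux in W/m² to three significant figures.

1.07e+03 W/m²

cos θ_z = sin φ sin δ + cos φ cos δ cos h = 0.007591 + 0.781331 = 0.788922.
Flux = S₀ · cos θ_z = 1361 × 0.788922 = 1074 W/m².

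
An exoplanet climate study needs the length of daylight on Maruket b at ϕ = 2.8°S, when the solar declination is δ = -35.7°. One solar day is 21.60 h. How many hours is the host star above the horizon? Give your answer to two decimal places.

cos h₀ = −tan ϕ · tan δ = −tan(-2.8°) × tan(-35.700°) = -0.0351, so h₀ = 1.6059 rad = 92.01°.
Daylight = 2h₀/(2π) × 21.60 h = (1.6059/π) × 21.60 = 11.04 h.

11.04 h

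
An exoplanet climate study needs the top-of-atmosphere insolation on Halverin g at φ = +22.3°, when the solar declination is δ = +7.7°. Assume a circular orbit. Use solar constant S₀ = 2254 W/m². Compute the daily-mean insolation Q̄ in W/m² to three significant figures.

Q̄ ≈ 716 W/m²

cos H₀ = −tan(+22.3°) tan(+7.700°) = -0.0555, H₀ = 1.6263 rad.
Bracket: H₀ sin φ sin δ + cos φ cos δ sin H₀ = 1.6263×0.37946×0.13399 + 0.92521×0.99098×0.99846 = 0.082687 + 0.915453 = 0.998140.
Q̄ = (S₀/π) × [bracket] = (2254/π) × 0.998140 = 716.1 W/m².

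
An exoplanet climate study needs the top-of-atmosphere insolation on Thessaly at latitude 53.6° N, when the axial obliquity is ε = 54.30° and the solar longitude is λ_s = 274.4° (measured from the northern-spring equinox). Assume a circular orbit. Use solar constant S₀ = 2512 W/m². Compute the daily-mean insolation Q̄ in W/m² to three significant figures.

Q̄ ≈ 0.00 W/m²

Solar declination: sin δ = sin ε · sin λ_s = sin 54.30° × sin 274.4° = -0.80969, so δ = -54.066°.
cos H₀ = −tan(+53.6°) tan(-54.066°) = 1.8714 ≥ 1 ⇒ polar night, H₀ = 0 and Q̄ = 0.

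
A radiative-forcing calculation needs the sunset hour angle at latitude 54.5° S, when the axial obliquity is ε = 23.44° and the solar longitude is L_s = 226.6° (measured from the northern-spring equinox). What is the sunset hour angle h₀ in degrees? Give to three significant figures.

h₀ = 115°

Solar declination: sin δ = sin ε · sin L_s = sin 23.44° × sin 226.6° = -0.28902, so δ = -16.799°.
cos h₀ = −tan ϕ · tan δ = −tan(-54.5°) × tan(-16.799°) = -0.4233, so h₀ = 2.0078 rad = 115.04°.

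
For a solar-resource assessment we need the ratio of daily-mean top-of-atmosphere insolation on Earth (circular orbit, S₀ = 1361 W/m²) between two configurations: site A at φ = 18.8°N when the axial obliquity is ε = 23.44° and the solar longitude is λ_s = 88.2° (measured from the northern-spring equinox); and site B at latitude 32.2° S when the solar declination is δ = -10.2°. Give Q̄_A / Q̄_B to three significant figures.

— Configuration A (φ=+18.8°):
Solar declination: sin δ = sin ε · sin λ_s = sin 23.44° × sin 88.2° = 0.39759, so δ = +23.428°.
cos H₀ = −tan(+18.8°) tan(+23.428°) = -0.1475, H₀ = 1.7188 rad.
Bracket: H₀ sin φ sin δ + cos φ cos δ sin H₀ = 1.7188×0.32227×0.39759 + 0.94665×0.91756×0.98906 = 0.220232 + 0.859106 = 1.079338.
Q̄ = (S₀/π) × [bracket] = (1361/π) × 1.079338 = 467.59 W/m².
— Configuration B (φ=-32.2°):
cos H₀ = −tan(-32.2°) tan(-10.200°) = -0.1133, H₀ = 1.6843 rad.
Bracket: H₀ sin φ sin δ + cos φ cos δ sin H₀ = 1.6843×-0.53288×-0.17708 + 0.84619×0.98420×0.99356 = 0.158935 + 0.827457 = 0.986392.
Q̄ = (S₀/π) × [bracket] = (1361/π) × 0.986392 = 427.32 W/m².
Ratio Q̄_A / Q̄_B = 467.59 / 427.32 = 1.094.

Q̄_A / Q̄_B ≈ 1.09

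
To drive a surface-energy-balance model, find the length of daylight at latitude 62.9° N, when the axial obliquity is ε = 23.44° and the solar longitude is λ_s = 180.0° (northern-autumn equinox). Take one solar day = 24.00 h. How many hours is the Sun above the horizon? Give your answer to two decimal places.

12.00 h

Solar declination: sin δ = sin ε · sin λ_s = sin 23.44° × sin 180.0° = 0.00000, so δ = +0.000°.
cos H₀ = −tan φ · tan δ = −tan(+62.9°) × tan(+0.000°) = -0.0000, so H₀ = 1.5708 rad = 90.00°.
Daylight = 2H₀/(2π) × 24.00 h = (1.5708/π) × 24.00 = 12.00 h.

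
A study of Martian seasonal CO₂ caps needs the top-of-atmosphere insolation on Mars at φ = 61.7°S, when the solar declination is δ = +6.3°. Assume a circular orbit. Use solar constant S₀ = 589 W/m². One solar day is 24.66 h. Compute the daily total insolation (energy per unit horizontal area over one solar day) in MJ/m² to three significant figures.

5.48 MJ/m²

cos H₀ = −tan(-61.7°) tan(+6.300°) = 0.2050, H₀ = 1.3643 rad.
Bracket: H₀ sin φ sin δ + cos φ cos δ sin H₀ = 1.3643×-0.88048×0.10973 + 0.47409×0.99396×0.97875 = -0.131812 + 0.461213 = 0.329401.
Q̄ = (S₀/π) × [bracket] = (589/π) × 0.329401 = 61.758 W/m².
Daily total = Q̄ × 24.66 h × 3600 s/h = 61.758 × 24.66 × 3600 / 10⁶ = 5.483 MJ/m².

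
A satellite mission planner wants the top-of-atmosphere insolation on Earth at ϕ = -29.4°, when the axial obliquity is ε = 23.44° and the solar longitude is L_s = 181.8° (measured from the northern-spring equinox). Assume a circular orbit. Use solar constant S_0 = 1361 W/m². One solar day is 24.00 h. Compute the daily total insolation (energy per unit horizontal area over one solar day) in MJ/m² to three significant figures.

33.0 MJ/m²

Solar declination: sin δ = sin ε · sin L_s = sin 23.44° × sin 181.8° = -0.01249, so δ = -0.716°.
cos h₀ = −tan(-29.4°) tan(-0.716°) = -0.0070, h₀ = 1.5778 rad.
Bracket: h₀ sin ϕ sin δ + cos ϕ cos δ sin h₀ = 1.5778×-0.49090×-0.01249 + 0.87121×0.99992×0.99998 = 0.009674 + 0.871123 = 0.880797.
Q̄ = (S_0/π) × [bracket] = (1361/π) × 0.880797 = 381.58 W/m².
Daily total = Q̄ × 24.00 h × 3600 s/h = 381.58 × 24.00 × 3600 / 10⁶ = 32.97 MJ/m².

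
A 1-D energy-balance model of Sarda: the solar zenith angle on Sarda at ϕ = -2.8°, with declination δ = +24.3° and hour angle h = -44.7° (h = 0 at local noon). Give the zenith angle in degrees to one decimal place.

θ_z = 51.2°

cos θ_z = sin ϕ sin δ + cos ϕ cos δ cos h = -0.020102 + 0.647052 = 0.626950.
θ_z = arccos(0.626950) = 51.2°.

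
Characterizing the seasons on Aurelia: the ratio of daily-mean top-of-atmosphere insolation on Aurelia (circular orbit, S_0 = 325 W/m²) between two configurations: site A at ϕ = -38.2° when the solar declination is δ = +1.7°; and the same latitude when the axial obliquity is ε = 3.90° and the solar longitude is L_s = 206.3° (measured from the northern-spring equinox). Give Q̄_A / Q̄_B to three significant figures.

— Configuration A (ϕ=-38.2°):
cos h₀ = −tan(-38.2°) tan(+1.700°) = 0.0234, h₀ = 1.5474 rad.
Bracket: h₀ sin ϕ sin δ + cos ϕ cos δ sin h₀ = 1.5474×-0.61841×0.02967 + 0.78586×0.99956×0.99973 = -0.028392 + 0.785302 = 0.756910.
Q̄ = (S_0/π) × [bracket] = (325/π) × 0.756910 = 78.303 W/m².
— Configuration B (ϕ=-38.2°):
Solar declination: sin δ = sin ε · sin L_s = sin 3.90° × sin 206.3° = -0.03014, so δ = -1.727°.
cos h₀ = −tan(-38.2°) tan(-1.727°) = -0.0237, h₀ = 1.5945 rad.
Bracket: h₀ sin ϕ sin δ + cos ϕ cos δ sin h₀ = 1.5945×-0.61841×-0.03014 + 0.78586×0.99955×0.99972 = 0.029720 + 0.785286 = 0.815006.
Q̄ = (S_0/π) × [bracket] = (325/π) × 0.815006 = 84.313 W/m².
Ratio Q̄_A / Q̄_B = 78.303 / 84.313 = 0.9287.

Q̄_A / Q̄_B ≈ 0.929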